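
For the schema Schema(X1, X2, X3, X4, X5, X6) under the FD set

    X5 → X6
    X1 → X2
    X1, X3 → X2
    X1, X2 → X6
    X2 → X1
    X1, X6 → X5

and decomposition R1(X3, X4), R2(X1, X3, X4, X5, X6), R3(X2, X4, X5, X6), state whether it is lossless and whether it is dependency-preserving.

Lossless test (chase): applying each FD to every pair of rows produces no changes in the tableau, so no row becomes fully distinguished — the join is lossy.
Dependency preservation: the restricted closure of {X1} across the fragments never reaches {X2}, so X1 → X2 cannot be enforced without a join — not preserved.

lossy and not dependency-preserving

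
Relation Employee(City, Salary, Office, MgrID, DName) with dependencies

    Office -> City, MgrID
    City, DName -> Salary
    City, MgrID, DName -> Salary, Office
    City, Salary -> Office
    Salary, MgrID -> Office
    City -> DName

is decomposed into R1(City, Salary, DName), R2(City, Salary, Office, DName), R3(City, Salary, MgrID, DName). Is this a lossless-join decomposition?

Yes

Chase test. Columns are City, Salary, Office, MgrID, DName; row i has aⱼ where attribute j ∈ Ri, else bᵢⱼ.
Initial tableau (one row per fragment):
  row 1: a1 a2 b13 b14 a5
  row 2: a1 a2 a3 b24 a5
  row 3: a1 a2 b33 a4 a5
Rows 1 and 2 agree on City, Salary; apply City, Salary→Office and equate their Office entries.
Rows 1 and 3 agree on City, Salary; apply City, Salary→Office and equate their Office entries.
Rows 1 and 2 agree on Office; apply Office→City, MgrID and equate their City, MgrID entries.
Rows 1 and 3 agree on Office; apply Office→City, MgrID and equate their City, MgrID entries.
Row 1 is now all distinguished symbols — the join is lossless.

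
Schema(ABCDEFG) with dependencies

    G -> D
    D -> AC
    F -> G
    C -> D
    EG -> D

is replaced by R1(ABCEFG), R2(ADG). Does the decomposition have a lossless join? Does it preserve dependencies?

lossless but not dependency-preserving

Lossless test: (AG)⁺ = {ACDG}, which contains all of one fragment — lossless.
Dependency preservation: the restricted closure of {D} across the fragments never reaches {AC}, so D → AC cannot be enforced without a join — not preserved.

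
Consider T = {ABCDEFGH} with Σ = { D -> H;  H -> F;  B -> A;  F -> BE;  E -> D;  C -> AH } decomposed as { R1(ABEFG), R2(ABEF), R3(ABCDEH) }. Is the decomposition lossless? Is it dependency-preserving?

Lossless test (chase): Rows 1 and 2 agree on E; apply E→D and equate their D entries. Rows 1 and 3 agree on E; apply E→D and equate their D entries. Rows 1 and 2 agree on D; apply D→H and equate their H entries. Rows 1 and 3 agree on D; apply D→H and equate their H entries. Rows 1 and 3 agree on H; apply H→F and equate their F entries. No row becomes fully distinguished — the join is lossy.
Dependency preservation: H → F is not contained in any single fragment, but the restricted closure of its left-hand side across the fragments still reaches the right-hand side; the remaining FDs each lie inside some fragment. All dependencies are preserved.

lossy but dependency-preserving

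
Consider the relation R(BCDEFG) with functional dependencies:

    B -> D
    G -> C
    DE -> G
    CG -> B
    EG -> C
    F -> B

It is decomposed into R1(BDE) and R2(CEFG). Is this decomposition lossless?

Common attributes: R1 ∩ R2 = {E}.
No dependency enlarges {E}, so (E)⁺ = {E}.
The closure contains neither all of R1 = {BDE} nor all of R2 = {CEFG}, so the common attributes are not a superkey of either fragment. The join is lossy.

No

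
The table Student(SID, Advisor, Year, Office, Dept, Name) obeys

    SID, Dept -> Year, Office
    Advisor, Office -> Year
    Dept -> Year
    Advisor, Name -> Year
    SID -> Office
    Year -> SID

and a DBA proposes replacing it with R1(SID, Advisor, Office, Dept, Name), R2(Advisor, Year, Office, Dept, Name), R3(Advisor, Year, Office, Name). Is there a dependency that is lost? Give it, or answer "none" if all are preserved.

Year -> SID

Check Year → SID: no single fragment contains all of {SID, Year}, and the restricted closure of {Year} across the fragments never reaches {SID}.
SID, Dept → Year, Office is preserved.
Advisor, Office → Year is preserved.
Dept → Year is preserved.
Advisor, Name → Year is preserved.
SID → Office is preserved.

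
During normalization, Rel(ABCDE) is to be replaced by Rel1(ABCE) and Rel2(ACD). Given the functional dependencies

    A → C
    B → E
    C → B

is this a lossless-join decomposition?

Common attributes: Rel1 ∩ Rel2 = {AC}.
Closure of {AC}: C → B applies, adding B; B → E applies, adding E. So (AC)⁺ = {ABCE}.
This closure contains every attribute of Rel1, so Rel1 ∩ Rel2 → Rel1. The join is lossless.

Yes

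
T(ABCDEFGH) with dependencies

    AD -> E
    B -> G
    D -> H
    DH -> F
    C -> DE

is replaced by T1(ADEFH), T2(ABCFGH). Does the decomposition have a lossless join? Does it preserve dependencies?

lossy and not dependency-preserving

Lossless test: (AFH)⁺ = {AFH}, which is a superkey of neither fragment — lossy.
Dependency preservation: the restricted closure of {C} across the fragments never reaches {DE}, so C → DE cannot be enforced without a join — not preserved.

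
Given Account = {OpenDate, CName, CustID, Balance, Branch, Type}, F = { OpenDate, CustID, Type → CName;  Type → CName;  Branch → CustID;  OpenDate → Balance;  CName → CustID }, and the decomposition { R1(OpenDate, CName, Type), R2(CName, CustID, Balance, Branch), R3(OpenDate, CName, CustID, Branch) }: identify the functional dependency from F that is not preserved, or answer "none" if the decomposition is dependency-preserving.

Check OpenDate → Balance: no single fragment contains all of {OpenDate, Balance}, and the restricted closure of {OpenDate} across the fragments never reaches {Balance}.
OpenDate, CustID, Type → CName is preserved.
Type → CName is preserved.
Branch → CustID is preserved.
CName → CustID is preserved.

OpenDate → Balance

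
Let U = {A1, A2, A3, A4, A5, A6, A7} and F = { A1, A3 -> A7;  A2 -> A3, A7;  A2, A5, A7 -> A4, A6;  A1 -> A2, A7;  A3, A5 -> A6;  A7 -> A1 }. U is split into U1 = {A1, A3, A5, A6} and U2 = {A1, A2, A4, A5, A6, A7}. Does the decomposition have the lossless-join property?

Common attributes: U1 ∩ U2 = {A1, A5, A6}.
Closure of {A1, A5, A6}: A1 → A2, A7 applies, adding A2, A7; A2 → A3, A7 applies, adding A3; A2, A5, A7 → A4, A6 applies, adding A4. So (A1, A5, A6)⁺ = {A1, A2, A3, A4, A5, A6, A7}.
This closure contains every attribute of U1, so U1 ∩ U2 → U1. The join is lossless.

Yes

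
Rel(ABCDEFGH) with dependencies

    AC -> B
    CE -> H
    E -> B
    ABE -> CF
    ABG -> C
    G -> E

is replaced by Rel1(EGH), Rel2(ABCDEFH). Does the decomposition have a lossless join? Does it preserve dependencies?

Lossless test: (EH)⁺ = {BEH}, which is a superkey of neither fragment — lossy.
Dependency preservation: ABG → C is not contained in any single fragment, but the restricted closure of its left-hand side across the fragments still reaches the right-hand side; the remaining FDs each lie inside some fragment. All dependencies are preserved.

lossy but dependency-preserving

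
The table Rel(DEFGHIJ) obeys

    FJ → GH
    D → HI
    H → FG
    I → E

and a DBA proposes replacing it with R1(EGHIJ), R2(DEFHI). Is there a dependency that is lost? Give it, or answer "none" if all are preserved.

Check FJ → GH: no single fragment contains all of {FGHJ}, and the restricted closure of {FJ} across the fragments never reaches {GH}.
D → HI is preserved.
H → FG is preserved.
I → E is preserved.

FJ → GH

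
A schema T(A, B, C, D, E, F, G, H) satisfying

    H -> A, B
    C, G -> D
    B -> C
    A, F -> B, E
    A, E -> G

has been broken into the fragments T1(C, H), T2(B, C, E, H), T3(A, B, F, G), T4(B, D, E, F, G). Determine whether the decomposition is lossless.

Chase test. Columns are A, B, C, D, E, F, G, H; row i has aⱼ where attribute j ∈ Ti, else bᵢⱼ.
Initial tableau (one row per fragment):
  row 1: b11 b12 a3 b14 b15 b16 b17 a8
  row 2: b21 a2 a3 b24 a5 b26 b27 a8
  row 3: a1 a2 b33 b34 b35 a6 a7 b38
  row 4: b41 a2 b43 a4 a5 a6 a7 b48
Rows 1 and 2 agree on H; apply H→A, B and equate their A, B entries.
Rows 1 and 3 agree on B; apply B→C and equate their C entries.
Rows 1 and 4 agree on B; apply B→C and equate their C entries.
Rows 3 and 4 agree on C, G; apply C, G→D and equate their D entries.
No row becomes fully distinguished — the join is lossy.

No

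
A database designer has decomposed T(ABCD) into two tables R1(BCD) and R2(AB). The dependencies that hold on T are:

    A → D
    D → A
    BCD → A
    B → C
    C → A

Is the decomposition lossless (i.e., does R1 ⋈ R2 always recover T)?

Common attributes: R1 ∩ R2 = {B}.
Closure of {B}: B → C applies, adding C; C → A applies, adding A; A → D applies, adding D. So (B)⁺ = {ABCD}.
This closure contains every attribute of R1, so R1 ∩ R2 → R1. The join is lossless.

Yes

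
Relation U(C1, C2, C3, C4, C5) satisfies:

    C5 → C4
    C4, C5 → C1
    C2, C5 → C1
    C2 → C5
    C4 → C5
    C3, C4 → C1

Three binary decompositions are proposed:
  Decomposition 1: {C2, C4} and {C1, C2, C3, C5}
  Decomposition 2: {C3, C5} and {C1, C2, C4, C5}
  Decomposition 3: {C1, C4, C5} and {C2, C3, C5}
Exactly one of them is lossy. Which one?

Decomposition 1: common = {C2}, closure = {C1, C2, C4, C5} → lossless.
Decomposition 2: common = {C5}, closure = {C1, C4, C5} → lossy.
Decomposition 3: common = {C5}, closure = {C1, C4, C5} → lossless.

Decomposition 2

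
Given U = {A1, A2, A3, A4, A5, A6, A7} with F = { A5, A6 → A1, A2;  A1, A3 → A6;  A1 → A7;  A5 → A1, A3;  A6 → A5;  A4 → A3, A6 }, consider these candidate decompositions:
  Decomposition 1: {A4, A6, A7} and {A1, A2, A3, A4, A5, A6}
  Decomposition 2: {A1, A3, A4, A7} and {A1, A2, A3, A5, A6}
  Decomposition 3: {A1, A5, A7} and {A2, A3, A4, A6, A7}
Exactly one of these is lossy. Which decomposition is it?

Decomposition 1: common = {A4, A6}, closure = {A1, A2, A3, A4, A5, A6, A7} → lossless.
Decomposition 2: common = {A1, A3}, closure = {A1, A2, A3, A5, A6, A7} → lossless.
Decomposition 3: common = {A7}, closure = {A7} → lossy.

Decomposition 3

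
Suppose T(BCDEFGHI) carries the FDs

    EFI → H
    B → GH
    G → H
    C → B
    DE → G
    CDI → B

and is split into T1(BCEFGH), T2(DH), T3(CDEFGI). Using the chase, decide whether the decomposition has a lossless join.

Yes

Chase test. Columns are BCDEFGHI; row i has aⱼ where attribute j ∈ Ti, else bᵢⱼ.
Initial tableau (one row per fragment):
  row 1: a1 a2 b13 a4 a5 a6 a7 b18
  row 2: b21 b22 a3 b24 b25 b26 a7 b28
  row 3: b31 a2 a3 a4 a5 a6 b37 a8
Rows 1 and 3 agree on G; apply G→H and equate their H entries.
Rows 1 and 3 agree on C; apply C→B and equate their B entries.
Row 3 is now all distinguished symbols — the join is lossless.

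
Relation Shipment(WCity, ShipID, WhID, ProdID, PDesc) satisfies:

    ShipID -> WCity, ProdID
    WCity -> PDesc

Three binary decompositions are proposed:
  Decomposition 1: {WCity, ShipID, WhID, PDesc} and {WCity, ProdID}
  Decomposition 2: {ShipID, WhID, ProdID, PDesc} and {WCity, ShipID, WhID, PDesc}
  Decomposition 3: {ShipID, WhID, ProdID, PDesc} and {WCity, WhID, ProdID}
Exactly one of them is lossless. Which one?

Decomposition 2

Decomposition 1: common = {WCity}, closure = {WCity, PDesc} → lossy.
Decomposition 2: common = {ShipID, WhID, PDesc}, closure = {WCity, ShipID, WhID, ProdID, PDesc} → lossless.
Decomposition 3: common = {WhID, ProdID}, closure = {WhID, ProdID} → lossy.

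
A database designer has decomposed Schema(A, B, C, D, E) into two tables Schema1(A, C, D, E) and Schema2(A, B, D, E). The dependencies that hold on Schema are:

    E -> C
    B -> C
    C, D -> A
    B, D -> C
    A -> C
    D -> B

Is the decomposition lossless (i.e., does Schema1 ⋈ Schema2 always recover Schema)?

Yes

Common attributes: Schema1 ∩ Schema2 = {A, D, E}.
Closure of {A, D, E}: E → C applies, adding C; D → B applies, adding B. So (A, D, E)⁺ = {A, B, C, D, E}.
This closure contains every attribute of Schema1, so Schema1 ∩ Schema2 → Schema1. The join is lossless.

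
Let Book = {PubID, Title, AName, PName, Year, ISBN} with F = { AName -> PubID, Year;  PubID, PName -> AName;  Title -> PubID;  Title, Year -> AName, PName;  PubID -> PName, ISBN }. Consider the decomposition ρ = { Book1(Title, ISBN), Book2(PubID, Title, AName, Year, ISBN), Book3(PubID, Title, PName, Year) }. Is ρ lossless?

Chase test. Columns are PubID, Title, AName, PName, Year, ISBN; row i has aⱼ where attribute j ∈ Booki, else bᵢⱼ.
Initial tableau (one row per fragment):
  row 1: b11 a2 b13 b14 b15 a6
  row 2: a1 a2 a3 b24 a5 a6
  row 3: a1 a2 b33 a4 a5 b36
Rows 1 and 2 agree on Title; apply Title→PubID and equate their PubID entries.
Rows 2 and 3 agree on Title, Year; apply Title, Year→AName, PName and equate their AName, PName entries.
Rows 1 and 2 agree on PubID; apply PubID→PName, ISBN and equate their PName, ISBN entries.
Rows 1 and 3 agree on PubID; apply PubID→PName, ISBN and equate their PName, ISBN entries.
Rows 1 and 2 agree on PubID, PName; apply PubID, PName→AName and equate their AName entries.
Rows 1 and 2 agree on AName; apply AName→PubID, Year and equate their PubID, Year entries.
Row 1 is now all distinguished symbols — the join is lossless.

Yes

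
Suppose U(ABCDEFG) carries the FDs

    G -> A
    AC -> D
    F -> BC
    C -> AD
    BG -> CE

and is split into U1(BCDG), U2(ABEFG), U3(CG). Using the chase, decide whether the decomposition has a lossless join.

Yes

Chase test. Columns are ABCDEFG; row i has aⱼ where attribute j ∈ Ui, else bᵢⱼ.
Initial tableau (one row per fragment):
  row 1: b11 a2 a3 a4 b15 b16 a7
  row 2: a1 a2 b23 b24 a5 a6 a7
  row 3: b31 b32 a3 b34 b35 b36 a7
Rows 1 and 2 agree on G; apply G→A and equate their A entries.
Rows 1 and 3 agree on G; apply G→A and equate their A entries.
Rows 1 and 3 agree on AC; apply AC→D and equate their D entries.
Rows 1 and 2 agree on BG; apply BG→CE and equate their CE entries.
Rows 1 and 2 agree on AC; apply AC→D and equate their D entries.
Row 2 is now all distinguished symbols — the join is lossless.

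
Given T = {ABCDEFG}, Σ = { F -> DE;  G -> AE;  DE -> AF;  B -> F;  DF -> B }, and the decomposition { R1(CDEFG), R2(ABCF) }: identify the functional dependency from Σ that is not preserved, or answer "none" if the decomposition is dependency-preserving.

Check G → AE: no single fragment contains all of {AEG}, and the restricted closure of {G} across the fragments never reaches {AE}.
F → DE is preserved.
DE → AF is preserved.
B → F is preserved.
DF → B is preserved.

G -> AE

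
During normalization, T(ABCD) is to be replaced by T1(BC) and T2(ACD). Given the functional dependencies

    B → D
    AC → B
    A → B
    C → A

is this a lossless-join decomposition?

Yes

Common attributes: T1 ∩ T2 = {C}.
Closure of {C}: C → A applies, adding A; AC → B applies, adding B; B → D applies, adding D. So (C)⁺ = {ABCD}.
This closure contains every attribute of T1, so T1 ∩ T2 → T1. The join is lossless.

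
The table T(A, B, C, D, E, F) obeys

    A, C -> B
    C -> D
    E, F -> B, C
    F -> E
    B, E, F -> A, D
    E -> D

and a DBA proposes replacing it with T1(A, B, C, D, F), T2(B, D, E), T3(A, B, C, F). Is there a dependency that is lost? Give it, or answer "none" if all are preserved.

Check F → E: no single fragment contains all of {E, F}, and the restricted closure of {F} across the fragments never reaches {E}.
A, C → B is preserved.
C → D is preserved.
E, F → B, C is preserved.
B, E, F → A, D is preserved.
E → D is preserved.

F -> E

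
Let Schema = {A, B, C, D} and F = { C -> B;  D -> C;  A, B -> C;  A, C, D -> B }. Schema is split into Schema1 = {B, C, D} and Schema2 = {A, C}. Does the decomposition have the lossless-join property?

No

Common attributes: Schema1 ∩ Schema2 = {C}.
Closure of {C}: C → B applies, adding B. So (C)⁺ = {B, C}.
The closure contains neither all of Schema1 = {B, C, D} nor all of Schema2 = {A, C}, so the common attributes are not a superkey of either fragment. The join is lossy.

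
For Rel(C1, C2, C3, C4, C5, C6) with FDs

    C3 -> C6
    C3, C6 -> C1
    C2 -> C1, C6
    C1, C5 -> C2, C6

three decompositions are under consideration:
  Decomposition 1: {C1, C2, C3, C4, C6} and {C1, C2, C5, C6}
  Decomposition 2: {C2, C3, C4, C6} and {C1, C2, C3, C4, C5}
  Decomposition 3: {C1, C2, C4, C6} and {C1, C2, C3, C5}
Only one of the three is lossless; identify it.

Decomposition 1: common = {C1, C2, C6}, closure = {C1, C2, C6} → lossy.
Decomposition 2: common = {C2, C3, C4}, closure = {C1, C2, C3, C4, C6} → lossless.
Decomposition 3: common = {C1, C2}, closure = {C1, C2, C6} → lossy.

Decomposition 2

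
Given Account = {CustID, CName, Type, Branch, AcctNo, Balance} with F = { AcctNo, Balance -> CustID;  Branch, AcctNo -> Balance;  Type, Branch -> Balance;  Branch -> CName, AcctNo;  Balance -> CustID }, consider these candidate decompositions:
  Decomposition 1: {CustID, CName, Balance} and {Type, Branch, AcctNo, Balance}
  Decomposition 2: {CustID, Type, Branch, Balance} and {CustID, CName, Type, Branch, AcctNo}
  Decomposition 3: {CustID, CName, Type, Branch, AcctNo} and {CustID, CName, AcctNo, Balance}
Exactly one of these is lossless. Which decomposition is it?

Decomposition 2

Decomposition 1: common = {Balance}, closure = {CustID, Balance} → lossy.
Decomposition 2: common = {CustID, Type, Branch}, closure = {CustID, CName, Type, Branch, AcctNo, Balance} → lossless.
Decomposition 3: common = {CustID, CName, AcctNo}, closure = {CustID, CName, AcctNo} → lossy.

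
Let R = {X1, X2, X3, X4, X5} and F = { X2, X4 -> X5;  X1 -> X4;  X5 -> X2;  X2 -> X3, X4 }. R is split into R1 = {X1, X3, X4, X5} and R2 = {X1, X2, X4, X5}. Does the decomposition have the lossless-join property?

Common attributes: R1 ∩ R2 = {X1, X4, X5}.
Closure of {X1, X4, X5}: X5 → X2 applies, adding X2; X2 → X3, X4 applies, adding X3. So (X1, X4, X5)⁺ = {X1, X2, X3, X4, X5}.
This closure contains every attribute of R1, so R1 ∩ R2 → R1. The join is lossless.

Yes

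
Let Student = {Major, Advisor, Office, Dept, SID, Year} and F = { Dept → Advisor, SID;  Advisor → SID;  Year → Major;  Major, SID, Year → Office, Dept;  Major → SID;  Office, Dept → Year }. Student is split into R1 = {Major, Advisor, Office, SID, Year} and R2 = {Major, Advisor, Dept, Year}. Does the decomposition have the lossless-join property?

Common attributes: R1 ∩ R2 = {Major, Advisor, Year}.
Closure of {Major, Advisor, Year}: Advisor → SID applies, adding SID; Major, SID, Year → Office, Dept applies, adding Office, Dept. So (Major, Advisor, Year)⁺ = {Major, Advisor, Office, Dept, SID, Year}.
This closure contains every attribute of R1, so R1 ∩ R2 → R1. The join is lossless.

Yes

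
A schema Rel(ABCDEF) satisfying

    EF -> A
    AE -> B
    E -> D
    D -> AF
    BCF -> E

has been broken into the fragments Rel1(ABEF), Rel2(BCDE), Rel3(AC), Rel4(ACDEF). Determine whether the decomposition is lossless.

Chase test. Columns are ABCDEF; row i has aⱼ where attribute j ∈ Reli, else bᵢⱼ.
Initial tableau (one row per fragment):
  row 1: a1 a2 b13 b14 a5 a6
  row 2: b21 a2 a3 a4 a5 b26
  row 3: a1 b32 a3 b34 b35 b36
  row 4: a1 b42 a3 a4 a5 a6
Rows 1 and 4 agree on AE; apply AE→B and equate their B entries.
Rows 1 and 2 agree on E; apply E→D and equate their D entries.
Rows 1 and 2 agree on D; apply D→AF and equate their AF entries.
Row 2 is now all distinguished symbols — the join is lossless.

Yes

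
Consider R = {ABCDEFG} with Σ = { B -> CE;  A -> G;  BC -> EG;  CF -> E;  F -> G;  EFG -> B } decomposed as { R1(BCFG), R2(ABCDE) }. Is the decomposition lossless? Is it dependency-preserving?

lossy and not dependency-preserving

Lossless test: (BC)⁺ = {BCEG}, which is a superkey of neither fragment — lossy.
Dependency preservation: the restricted closure of {A} across the fragments never reaches {G}, so A → G cannot be enforced without a join — not preserved.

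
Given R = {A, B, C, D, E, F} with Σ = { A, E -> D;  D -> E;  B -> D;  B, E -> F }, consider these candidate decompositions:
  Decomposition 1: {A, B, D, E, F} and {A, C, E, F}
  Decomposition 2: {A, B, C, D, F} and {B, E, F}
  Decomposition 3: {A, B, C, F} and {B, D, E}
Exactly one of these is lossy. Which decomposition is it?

Decomposition 1

Decomposition 1: common = {A, E, F}, closure = {A, D, E, F} → lossy.
Decomposition 2: common = {B, F}, closure = {B, D, E, F} → lossless.
Decomposition 3: common = {B}, closure = {B, D, E, F} → lossless.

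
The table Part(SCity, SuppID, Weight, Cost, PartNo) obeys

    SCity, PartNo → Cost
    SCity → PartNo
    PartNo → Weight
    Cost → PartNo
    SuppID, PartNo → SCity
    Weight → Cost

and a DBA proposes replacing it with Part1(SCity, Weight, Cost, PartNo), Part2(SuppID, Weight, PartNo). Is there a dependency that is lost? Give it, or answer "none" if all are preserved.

Check SuppID, PartNo → SCity: no single fragment contains all of {SCity, SuppID, PartNo}, and the restricted closure of {SuppID, PartNo} across the fragments never reaches {SCity}.
SCity, PartNo → Cost is preserved.
SCity → PartNo is preserved.
PartNo → Weight is preserved.
Cost → PartNo is preserved.
Weight → Cost is preserved.

SuppID, PartNo → SCity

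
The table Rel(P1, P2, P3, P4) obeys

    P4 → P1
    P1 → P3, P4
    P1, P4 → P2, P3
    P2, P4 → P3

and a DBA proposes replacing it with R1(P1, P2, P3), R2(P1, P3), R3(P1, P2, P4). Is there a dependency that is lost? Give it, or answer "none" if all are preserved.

P4 → P1 lies within R3.
P1 → P3, P4: restricted closure across fragments reaches P3, P4.
P1, P4 → P2, P3: restricted closure across fragments reaches P2, P3.
P2, P4 → P3: restricted closure across fragments reaches P3.
Every dependency is enforceable on the fragments, so the decomposition is dependency-preserving.

none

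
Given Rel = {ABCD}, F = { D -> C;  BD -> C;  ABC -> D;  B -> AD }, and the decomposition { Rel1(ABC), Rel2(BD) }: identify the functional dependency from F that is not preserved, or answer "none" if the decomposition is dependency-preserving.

D -> C

Check D → C: no single fragment contains all of {CD}, and the restricted closure of {D} across the fragments never reaches {C}.
BD → C is preserved.
ABC → D is preserved.
B → AD is preserved.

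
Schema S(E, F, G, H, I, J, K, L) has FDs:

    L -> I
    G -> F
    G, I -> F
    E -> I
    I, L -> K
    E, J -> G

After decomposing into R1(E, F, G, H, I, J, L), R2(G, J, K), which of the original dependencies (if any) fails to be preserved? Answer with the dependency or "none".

Check I, L → K: no single fragment contains all of {I, K, L}, and the restricted closure of {I, L} across the fragments never reaches {K}.
L → I is preserved.
G → F is preserved.
G, I → F is preserved.
E → I is preserved.
E, J → G is preserved.

I, L -> K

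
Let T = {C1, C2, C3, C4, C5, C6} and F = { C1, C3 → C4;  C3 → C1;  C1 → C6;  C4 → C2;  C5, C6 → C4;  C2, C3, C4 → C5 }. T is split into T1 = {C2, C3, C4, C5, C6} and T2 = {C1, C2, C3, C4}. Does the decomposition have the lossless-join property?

Common attributes: T1 ∩ T2 = {C2, C3, C4}.
Closure of {C2, C3, C4}: C3 → C1 applies, adding C1; C1 → C6 applies, adding C6; C2, C3, C4 → C5 applies, adding C5. So (C2, C3, C4)⁺ = {C1, C2, C3, C4, C5, C6}.
This closure contains every attribute of T1, so T1 ∩ T2 → T1. The join is lossless.

Yes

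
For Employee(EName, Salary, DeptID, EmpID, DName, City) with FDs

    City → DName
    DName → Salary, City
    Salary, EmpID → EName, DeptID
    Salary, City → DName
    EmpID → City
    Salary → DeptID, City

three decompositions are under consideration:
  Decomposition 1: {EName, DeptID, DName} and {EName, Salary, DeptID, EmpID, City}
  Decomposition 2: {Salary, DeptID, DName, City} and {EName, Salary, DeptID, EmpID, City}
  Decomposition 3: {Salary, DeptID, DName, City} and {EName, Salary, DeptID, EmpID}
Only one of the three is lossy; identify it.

Decomposition 1

Decomposition 1: common = {EName, DeptID}, closure = {EName, DeptID} → lossy.
Decomposition 2: common = {Salary, DeptID, City}, closure = {Salary, DeptID, DName, City} → lossless.
Decomposition 3: common = {Salary, DeptID}, closure = {Salary, DeptID, DName, City} → lossless.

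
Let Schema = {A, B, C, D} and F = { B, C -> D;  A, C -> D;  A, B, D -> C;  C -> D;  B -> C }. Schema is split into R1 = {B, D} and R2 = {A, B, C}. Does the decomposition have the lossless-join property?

Yes

Common attributes: R1 ∩ R2 = {B}.
Closure of {B}: B → C applies, adding C; B, C → D applies, adding D. So (B)⁺ = {B, C, D}.
This closure contains every attribute of R1, so R1 ∩ R2 → R1. The join is lossless.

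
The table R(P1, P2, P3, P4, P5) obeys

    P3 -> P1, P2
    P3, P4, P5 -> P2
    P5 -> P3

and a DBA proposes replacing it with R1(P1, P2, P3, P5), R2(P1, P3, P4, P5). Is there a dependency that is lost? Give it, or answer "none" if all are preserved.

none

P3 → P1, P2 lies within R1.
P3, P4, P5 → P2: restricted closure across fragments reaches P2.
P5 → P3 lies within R1.
Every dependency is enforceable on the fragments, so the decomposition is dependency-preserving.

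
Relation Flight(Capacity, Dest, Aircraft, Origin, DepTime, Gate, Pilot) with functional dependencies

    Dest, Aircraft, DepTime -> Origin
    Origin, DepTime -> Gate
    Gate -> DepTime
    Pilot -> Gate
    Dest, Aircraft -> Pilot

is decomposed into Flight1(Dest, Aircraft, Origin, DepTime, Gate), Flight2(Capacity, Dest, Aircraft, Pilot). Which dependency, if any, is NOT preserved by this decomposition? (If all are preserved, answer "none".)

Pilot -> Gate

Check Pilot → Gate: no single fragment contains all of {Gate, Pilot}, and the restricted closure of {Pilot} across the fragments never reaches {Gate}.
Dest, Aircraft, DepTime → Origin is preserved.
Origin, DepTime → Gate is preserved.
Gate → DepTime is preserved.
Dest, Aircraft → Pilot is preserved.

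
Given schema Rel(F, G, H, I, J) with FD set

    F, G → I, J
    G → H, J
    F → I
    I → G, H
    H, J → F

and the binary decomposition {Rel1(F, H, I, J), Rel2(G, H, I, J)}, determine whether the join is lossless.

Yes

Common attributes: Rel1 ∩ Rel2 = {H, I, J}.
Closure of {H, I, J}: I → G, H applies, adding G; H, J → F applies, adding F. So (H, I, J)⁺ = {F, G, H, I, J}.
This closure contains every attribute of Rel1, so Rel1 ∩ Rel2 → Rel1. The join is lossless.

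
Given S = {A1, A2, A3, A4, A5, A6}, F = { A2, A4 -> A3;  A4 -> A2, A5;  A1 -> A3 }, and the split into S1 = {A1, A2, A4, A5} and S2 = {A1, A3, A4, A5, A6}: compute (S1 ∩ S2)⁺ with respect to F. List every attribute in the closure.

A1, A2, A3, A4, A5

S1 ∩ S2 = {A1, A4, A5}.
A4 → A2, A5 applies, adding A2
A1 → A3 applies, adding A3
Closure: {A1, A2, A3, A4, A5}.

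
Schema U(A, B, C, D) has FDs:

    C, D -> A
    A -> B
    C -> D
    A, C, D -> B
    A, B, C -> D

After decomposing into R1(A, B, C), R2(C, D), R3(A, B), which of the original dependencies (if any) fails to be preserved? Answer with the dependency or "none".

C, D → A: restricted closure across fragments reaches A.
A → B lies within R1.
C → D lies within R2.
A, C, D → B: restricted closure across fragments reaches B.
A, B, C → D: restricted closure across fragments reaches D.
Every dependency is enforceable on the fragments, so the decomposition is dependency-preserving.

none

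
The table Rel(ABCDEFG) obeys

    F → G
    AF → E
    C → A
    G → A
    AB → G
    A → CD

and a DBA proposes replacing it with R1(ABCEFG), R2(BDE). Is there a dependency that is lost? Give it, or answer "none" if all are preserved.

A → CD

Check A → CD: no single fragment contains all of {ACD}, and the restricted closure of {A} across the fragments never reaches {CD}.
F → G is preserved.
AF → E is preserved.
C → A is preserved.
G → A is preserved.
AB → G is preserved.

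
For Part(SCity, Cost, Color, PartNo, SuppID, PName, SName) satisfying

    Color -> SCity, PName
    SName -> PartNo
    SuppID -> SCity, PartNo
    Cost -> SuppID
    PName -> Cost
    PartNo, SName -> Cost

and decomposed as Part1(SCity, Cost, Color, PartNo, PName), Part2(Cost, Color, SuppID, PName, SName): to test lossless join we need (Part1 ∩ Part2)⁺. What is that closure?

Part1 ∩ Part2 = {Cost, Color, PName}.
Color → SCity, PName applies, adding SCity
Cost → SuppID applies, adding SuppID
SuppID → SCity, PartNo applies, adding PartNo
Closure: {SCity, Cost, Color, PartNo, SuppID, PName}.

SCity, Cost, Color, PartNo, SuppID, PName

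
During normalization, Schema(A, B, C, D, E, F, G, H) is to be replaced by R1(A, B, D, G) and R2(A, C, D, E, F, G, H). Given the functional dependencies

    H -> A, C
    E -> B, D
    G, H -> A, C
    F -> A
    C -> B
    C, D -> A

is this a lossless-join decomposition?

Common attributes: R1 ∩ R2 = {A, D, G}.
No dependency enlarges {A, D, G}, so (A, D, G)⁺ = {A, D, G}.
The closure contains neither all of R1 = {A, B, D, G} nor all of R2 = {A, C, D, E, F, G, H}, so the common attributes are not a superkey of either fragment. The join is lossy.

No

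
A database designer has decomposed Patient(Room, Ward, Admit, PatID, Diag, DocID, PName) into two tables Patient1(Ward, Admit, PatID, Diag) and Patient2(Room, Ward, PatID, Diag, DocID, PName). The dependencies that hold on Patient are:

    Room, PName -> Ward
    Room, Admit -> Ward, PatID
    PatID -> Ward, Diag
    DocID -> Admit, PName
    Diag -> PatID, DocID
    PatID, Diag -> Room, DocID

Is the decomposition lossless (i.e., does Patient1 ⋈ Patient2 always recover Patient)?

Common attributes: Patient1 ∩ Patient2 = {Ward, PatID, Diag}.
Closure of {Ward, PatID, Diag}: Diag → PatID, DocID applies, adding DocID; PatID, Diag → Room, DocID applies, adding Room; DocID → Admit, PName applies, adding Admit, PName. So (Ward, PatID, Diag)⁺ = {Room, Ward, Admit, PatID, Diag, DocID, PName}.
This closure contains every attribute of Patient1, so Patient1 ∩ Patient2 → Patient1. The join is lossless.

Yes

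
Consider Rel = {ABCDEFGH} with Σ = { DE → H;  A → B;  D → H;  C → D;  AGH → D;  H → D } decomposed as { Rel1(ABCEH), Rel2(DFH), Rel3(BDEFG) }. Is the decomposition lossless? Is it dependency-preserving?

Lossless test (chase): Rows 2 and 3 agree on D; apply D→H and equate their H entries. Rows 1 and 2 agree on H; apply H→D and equate their D entries. No row becomes fully distinguished — the join is lossy.
Dependency preservation: DE → H; C → D; AGH → D are not contained in any single fragment, but the restricted closure of each left-hand side across the fragments still reaches the right-hand side; the remaining FDs each lie inside some fragment. All dependencies are preserved.

lossy but dependency-preserving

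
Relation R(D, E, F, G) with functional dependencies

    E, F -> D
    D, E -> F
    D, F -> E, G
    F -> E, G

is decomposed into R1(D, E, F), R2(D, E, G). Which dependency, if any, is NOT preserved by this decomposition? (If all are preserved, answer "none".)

E, F → D lies within R1.
D, E → F lies within R1.
D, F → E, G: restricted closure across fragments reaches E, G.
F → E, G: restricted closure across fragments reaches E, G.
Every dependency is enforceable on the fragments, so the decomposition is dependency-preserving.

none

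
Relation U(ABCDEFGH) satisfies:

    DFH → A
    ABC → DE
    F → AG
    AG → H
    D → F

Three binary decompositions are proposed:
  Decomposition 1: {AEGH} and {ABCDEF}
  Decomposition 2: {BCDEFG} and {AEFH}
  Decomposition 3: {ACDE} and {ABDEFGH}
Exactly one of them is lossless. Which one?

Decomposition 2

Decomposition 1: common = {AE}, closure = {AE} → lossy.
Decomposition 2: common = {EF}, closure = {AEFGH} → lossless.
Decomposition 3: common = {ADE}, closure = {ADEFGH} → lossy.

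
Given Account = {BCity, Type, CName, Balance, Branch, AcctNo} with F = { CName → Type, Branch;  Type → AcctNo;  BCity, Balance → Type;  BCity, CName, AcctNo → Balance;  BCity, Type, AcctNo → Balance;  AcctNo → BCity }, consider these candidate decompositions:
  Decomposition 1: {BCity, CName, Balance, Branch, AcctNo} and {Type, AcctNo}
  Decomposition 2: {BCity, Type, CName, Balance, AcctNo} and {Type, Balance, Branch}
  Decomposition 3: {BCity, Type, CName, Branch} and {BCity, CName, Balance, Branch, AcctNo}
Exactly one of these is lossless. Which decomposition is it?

Decomposition 1: common = {AcctNo}, closure = {BCity, AcctNo} → lossy.
Decomposition 2: common = {Type, Balance}, closure = {BCity, Type, Balance, AcctNo} → lossy.
Decomposition 3: common = {BCity, CName, Branch}, closure = {BCity, Type, CName, Balance, Branch, AcctNo} → lossless.

Decomposition 3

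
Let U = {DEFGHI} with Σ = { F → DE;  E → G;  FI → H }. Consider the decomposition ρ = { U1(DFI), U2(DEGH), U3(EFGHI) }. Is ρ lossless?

Yes

Chase test. Columns are DEFGHI; row i has aⱼ where attribute j ∈ Ui, else bᵢⱼ.
Initial tableau (one row per fragment):
  row 1: a1 b12 a3 b14 b15 a6
  row 2: a1 a2 b23 a4 a5 b26
  row 3: b31 a2 a3 a4 a5 a6
Rows 1 and 3 agree on F; apply F→DE and equate their DE entries.
Rows 1 and 2 agree on E; apply E→G and equate their G entries.
Rows 1 and 3 agree on FI; apply FI→H and equate their H entries.
Row 1 is now all distinguished symbols — the join is lossless.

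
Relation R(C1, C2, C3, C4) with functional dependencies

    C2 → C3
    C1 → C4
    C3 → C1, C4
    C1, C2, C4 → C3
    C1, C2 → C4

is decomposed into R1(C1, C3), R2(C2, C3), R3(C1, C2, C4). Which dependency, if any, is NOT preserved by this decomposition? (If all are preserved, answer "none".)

none

C2 → C3 lies within R2.
C1 → C4 lies within R3.
C3 → C1, C4: restricted closure across fragments reaches C1, C4.
C1, C2, C4 → C3: restricted closure across fragments reaches C3.
C1, C2 → C4 lies within R3.
Every dependency is enforceable on the fragments, so the decomposition is dependency-preserving.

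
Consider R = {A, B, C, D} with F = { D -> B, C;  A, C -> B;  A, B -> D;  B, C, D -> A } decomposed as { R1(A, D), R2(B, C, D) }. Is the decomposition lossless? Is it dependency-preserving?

lossless but not dependency-preserving

Lossless test: (D)⁺ = {A, B, C, D}, which contains all of one fragment — lossless.
Dependency preservation: the restricted closure of {A, C} across the fragments never reaches {B}, so A, C → B cannot be enforced without a join — not preserved.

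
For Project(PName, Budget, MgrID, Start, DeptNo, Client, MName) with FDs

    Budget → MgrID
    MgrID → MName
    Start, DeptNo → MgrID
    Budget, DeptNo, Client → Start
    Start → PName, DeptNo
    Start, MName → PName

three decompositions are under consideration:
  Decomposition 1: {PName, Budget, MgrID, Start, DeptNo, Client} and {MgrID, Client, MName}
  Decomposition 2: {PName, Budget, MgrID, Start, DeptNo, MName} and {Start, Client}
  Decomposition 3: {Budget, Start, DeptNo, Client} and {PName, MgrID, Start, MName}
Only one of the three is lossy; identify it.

Decomposition 1: common = {MgrID, Client}, closure = {MgrID, Client, MName} → lossless.
Decomposition 2: common = {Start}, closure = {PName, MgrID, Start, DeptNo, MName} → lossy.
Decomposition 3: common = {Start}, closure = {PName, MgrID, Start, DeptNo, MName} → lossless.

Decomposition 2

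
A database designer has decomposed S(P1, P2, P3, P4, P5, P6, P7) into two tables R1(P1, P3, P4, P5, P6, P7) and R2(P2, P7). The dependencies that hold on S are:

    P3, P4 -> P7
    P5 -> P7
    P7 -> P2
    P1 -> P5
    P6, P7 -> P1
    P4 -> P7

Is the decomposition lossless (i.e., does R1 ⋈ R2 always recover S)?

Common attributes: R1 ∩ R2 = {P7}.
Closure of {P7}: P7 → P2 applies, adding P2. So (P7)⁺ = {P2, P7}.
This closure contains every attribute of R2, so R1 ∩ R2 → R2. The join is lossless.

Yes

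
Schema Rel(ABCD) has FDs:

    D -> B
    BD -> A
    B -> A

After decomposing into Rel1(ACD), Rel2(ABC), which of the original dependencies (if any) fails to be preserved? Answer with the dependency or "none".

Check D → B: no single fragment contains all of {BD}, and the restricted closure of {D} across the fragments never reaches {B}.
BD → A is preserved.
B → A is preserved.

D -> B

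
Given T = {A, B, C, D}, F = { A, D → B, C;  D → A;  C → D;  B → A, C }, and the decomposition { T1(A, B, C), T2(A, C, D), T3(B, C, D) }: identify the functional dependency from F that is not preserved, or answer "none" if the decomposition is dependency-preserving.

A, D → B, C: restricted closure across fragments reaches B, C.
D → A lies within T2.
C → D lies within T2.
B → A, C lies within T1.
Every dependency is enforceable on the fragments, so the decomposition is dependency-preserving.

none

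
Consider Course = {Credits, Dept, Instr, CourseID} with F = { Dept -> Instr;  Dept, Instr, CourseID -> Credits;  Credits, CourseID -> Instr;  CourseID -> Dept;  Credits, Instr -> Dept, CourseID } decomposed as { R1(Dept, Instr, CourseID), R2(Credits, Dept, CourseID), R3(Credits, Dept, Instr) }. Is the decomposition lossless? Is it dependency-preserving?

Lossless test (chase): Rows 1 and 2 agree on Dept; apply Dept→Instr and equate their Instr entries. Rows 1 and 2 agree on Dept, Instr, CourseID; apply Dept, Instr, CourseID→Credits and equate their Credits entries. Rows 1 and 3 agree on Credits, Instr; apply Credits, Instr→Dept, CourseID and equate their Dept, CourseID entries. Row 1 is now all distinguished symbols — the join is lossless.
Dependency preservation: Dept, Instr, CourseID → Credits; Credits, CourseID → Instr; Credits, Instr → Dept, CourseID are not contained in any single fragment, but the restricted closure of each left-hand side across the fragments still reaches the right-hand side; the remaining FDs each lie inside some fragment. All dependencies are preserved.

lossless and dependency-preserving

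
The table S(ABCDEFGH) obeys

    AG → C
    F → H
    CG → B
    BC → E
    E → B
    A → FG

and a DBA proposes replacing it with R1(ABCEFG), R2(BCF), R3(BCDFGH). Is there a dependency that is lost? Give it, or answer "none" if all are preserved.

none

AG → C lies within R1.
F → H lies within R3.
CG → B lies within R1.
BC → E lies within R1.
E → B lies within R1.
A → FG lies within R1.
Every dependency is enforceable on the fragments, so the decomposition is dependency-preserving.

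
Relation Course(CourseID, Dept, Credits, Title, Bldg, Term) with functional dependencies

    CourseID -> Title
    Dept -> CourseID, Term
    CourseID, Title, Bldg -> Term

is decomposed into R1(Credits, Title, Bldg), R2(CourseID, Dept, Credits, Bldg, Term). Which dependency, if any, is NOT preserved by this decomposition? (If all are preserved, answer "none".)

Check CourseID → Title: no single fragment contains all of {CourseID, Title}, and the restricted closure of {CourseID} across the fragments never reaches {Title}.
Dept → CourseID, Term is preserved.
CourseID, Title, Bldg → Term is preserved.

CourseID -> Title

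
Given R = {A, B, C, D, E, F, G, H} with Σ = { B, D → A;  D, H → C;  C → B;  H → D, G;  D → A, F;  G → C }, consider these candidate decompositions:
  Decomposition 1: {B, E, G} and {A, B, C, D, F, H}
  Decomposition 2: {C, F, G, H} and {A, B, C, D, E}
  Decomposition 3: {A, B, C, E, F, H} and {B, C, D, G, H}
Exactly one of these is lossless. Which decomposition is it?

Decomposition 1: common = {B}, closure = {B} → lossy.
Decomposition 2: common = {C}, closure = {B, C} → lossy.
Decomposition 3: common = {B, C, H}, closure = {A, B, C, D, F, G, H} → lossless.

Decomposition 3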